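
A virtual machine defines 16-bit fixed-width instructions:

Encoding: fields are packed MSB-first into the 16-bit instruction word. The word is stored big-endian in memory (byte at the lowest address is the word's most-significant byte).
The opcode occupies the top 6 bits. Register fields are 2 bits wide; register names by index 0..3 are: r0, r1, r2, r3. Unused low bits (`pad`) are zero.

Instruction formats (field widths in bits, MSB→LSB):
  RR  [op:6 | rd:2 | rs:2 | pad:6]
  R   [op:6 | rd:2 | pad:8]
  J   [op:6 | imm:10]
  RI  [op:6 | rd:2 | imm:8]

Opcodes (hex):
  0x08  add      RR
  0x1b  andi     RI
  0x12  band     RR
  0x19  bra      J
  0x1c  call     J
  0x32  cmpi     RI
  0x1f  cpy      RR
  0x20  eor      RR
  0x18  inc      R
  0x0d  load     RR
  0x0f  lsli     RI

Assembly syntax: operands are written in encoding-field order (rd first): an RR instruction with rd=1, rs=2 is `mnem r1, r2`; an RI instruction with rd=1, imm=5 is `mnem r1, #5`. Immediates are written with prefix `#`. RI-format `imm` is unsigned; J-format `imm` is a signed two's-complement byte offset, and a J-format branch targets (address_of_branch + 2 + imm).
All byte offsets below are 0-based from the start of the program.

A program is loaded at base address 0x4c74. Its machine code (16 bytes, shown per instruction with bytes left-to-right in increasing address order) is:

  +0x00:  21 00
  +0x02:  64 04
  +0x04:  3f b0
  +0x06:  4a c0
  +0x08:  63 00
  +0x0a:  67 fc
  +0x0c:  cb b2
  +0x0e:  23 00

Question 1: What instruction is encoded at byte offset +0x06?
band r2, r3

off 0x06: read 4a c0 as big → 0x4ac0
  opcode bits[15:10]=0x12: band/RR
  rd@[9:8]=0x2 ⇒ r2
  rs@[7:6]=0x3 ⇒ r3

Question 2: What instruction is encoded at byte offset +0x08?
inc r3

+0x08: 63 00 ⇒ word 0x6300 (big)
  top 6b → 0x18 → inc [R]
  [9:8] rd=3 = r3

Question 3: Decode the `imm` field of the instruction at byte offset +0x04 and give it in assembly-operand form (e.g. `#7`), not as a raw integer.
@+04  big-endian(3f b0) = 0x3fb0
  top 6b → 0xf → lsli [RI]
  rd@[9:8]=0x3 ⇒ r3
  imm@[7:0]=0xb0 ⇒ #176

#176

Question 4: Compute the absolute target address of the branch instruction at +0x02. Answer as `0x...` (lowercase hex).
0x4c7c

[02] 64 04 → 0x6404
  top 6b → 0x19 → bra [J]
  [9:0] imm=4 = #4
  target = base 0x4c74 + off 0x02 + 2 + imm 4 = 0x4c7c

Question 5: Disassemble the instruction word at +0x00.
+0x00: 21 00 ⇒ word 0x2100 (big)
  op=0x2100>>10=0x8 ⇒ add (RR)
  rd: (w>>8)&0x3=0x1 → r1
  rs: (w>>6)&0x3=0x0 → r0

add r1, r0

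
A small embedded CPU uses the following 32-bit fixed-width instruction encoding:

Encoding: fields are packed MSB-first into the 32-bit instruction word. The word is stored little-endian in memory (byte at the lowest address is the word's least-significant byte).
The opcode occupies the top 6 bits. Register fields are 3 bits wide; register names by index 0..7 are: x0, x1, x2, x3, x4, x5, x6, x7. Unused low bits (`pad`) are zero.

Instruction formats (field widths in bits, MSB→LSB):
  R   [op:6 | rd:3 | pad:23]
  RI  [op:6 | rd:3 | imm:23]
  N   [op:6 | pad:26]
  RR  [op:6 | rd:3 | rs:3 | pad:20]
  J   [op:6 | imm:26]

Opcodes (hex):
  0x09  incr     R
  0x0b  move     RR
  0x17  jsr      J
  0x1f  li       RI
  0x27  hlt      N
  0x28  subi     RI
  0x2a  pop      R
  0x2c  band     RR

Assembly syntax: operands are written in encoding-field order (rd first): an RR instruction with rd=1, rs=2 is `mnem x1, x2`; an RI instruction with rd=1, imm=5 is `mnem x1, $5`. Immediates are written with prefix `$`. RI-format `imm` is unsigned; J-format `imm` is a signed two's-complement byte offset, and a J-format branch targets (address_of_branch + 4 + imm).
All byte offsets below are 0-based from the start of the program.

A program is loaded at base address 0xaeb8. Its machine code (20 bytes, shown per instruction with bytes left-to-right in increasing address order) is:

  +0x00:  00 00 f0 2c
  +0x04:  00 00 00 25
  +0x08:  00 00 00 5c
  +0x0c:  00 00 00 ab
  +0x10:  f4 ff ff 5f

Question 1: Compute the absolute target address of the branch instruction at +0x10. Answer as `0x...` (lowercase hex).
0xaec0

[10] f4 ff ff 5f → 0x5ffffff4
  opcode bits[31:26]=0x17: jsr/J
  [25:0] imm=67108852 (s26→-12) = $-12
  target = base 0xaeb8 + off 0x10 + 4 + imm -12 = 0xaec0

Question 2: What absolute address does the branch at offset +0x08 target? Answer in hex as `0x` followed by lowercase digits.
@+08  little-endian(00 00 00 5c) = 0x5c000000
  top 6b → 0x17 → jsr [J]
  imm: (w>>0)&0x3ffffff=0x0 → $0
  target = base 0xaeb8 + off 0x08 + 4 + imm 0 = 0xaec4

0xaec4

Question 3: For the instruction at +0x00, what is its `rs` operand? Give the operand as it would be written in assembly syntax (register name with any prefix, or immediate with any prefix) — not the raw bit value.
x7

+0x00: 00 00 f0 2c ⇒ word 0x2cf00000 (little)
  top 6b → 0xb → move [RR]
  [25:23] rd=1 = x1
  [22:20] rs=7 = x7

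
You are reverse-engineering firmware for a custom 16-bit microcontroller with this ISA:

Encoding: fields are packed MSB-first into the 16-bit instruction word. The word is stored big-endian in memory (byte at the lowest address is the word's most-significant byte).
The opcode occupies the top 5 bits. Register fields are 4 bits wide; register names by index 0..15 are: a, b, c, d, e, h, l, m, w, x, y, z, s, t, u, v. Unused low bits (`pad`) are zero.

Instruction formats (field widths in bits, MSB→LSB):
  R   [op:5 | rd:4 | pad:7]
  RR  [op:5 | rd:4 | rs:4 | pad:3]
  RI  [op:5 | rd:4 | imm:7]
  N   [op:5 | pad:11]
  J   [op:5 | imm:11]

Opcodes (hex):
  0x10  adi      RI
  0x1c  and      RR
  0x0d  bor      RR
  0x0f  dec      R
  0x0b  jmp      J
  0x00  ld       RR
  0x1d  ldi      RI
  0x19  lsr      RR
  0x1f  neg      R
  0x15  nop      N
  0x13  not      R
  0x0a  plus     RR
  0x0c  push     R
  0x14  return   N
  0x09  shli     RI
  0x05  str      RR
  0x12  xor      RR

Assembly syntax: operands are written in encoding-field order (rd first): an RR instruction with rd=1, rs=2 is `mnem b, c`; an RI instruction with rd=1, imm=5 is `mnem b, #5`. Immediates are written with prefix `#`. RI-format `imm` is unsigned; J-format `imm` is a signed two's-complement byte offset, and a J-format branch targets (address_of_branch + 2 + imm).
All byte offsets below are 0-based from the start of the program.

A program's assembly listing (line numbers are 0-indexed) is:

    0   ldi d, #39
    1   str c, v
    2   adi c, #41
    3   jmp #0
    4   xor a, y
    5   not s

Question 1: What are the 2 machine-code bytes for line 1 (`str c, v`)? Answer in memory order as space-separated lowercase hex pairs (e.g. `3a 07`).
29 78

L1: str op=0x5:5|rd=2:4|rs=15:4|pad=0:3 ⇒ 0x2978 ⇒ big 29 78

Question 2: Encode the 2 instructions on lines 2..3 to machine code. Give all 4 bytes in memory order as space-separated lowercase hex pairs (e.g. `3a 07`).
line 2 (adi): pack op=0x10:5|rd=2:4|imm=41:7 = 0x8129; big→ 81 29
line 3 (jmp): pack op=0xb:5|imm=0:11 = 0x5800; big→ 58 00

81 29 58 00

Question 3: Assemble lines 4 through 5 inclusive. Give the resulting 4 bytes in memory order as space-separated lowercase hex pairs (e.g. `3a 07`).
90 50 9e 00

L4: xor op=0x12:5|rd=0:4|rs=10:4|pad=0:3 ⇒ 0x9050 ⇒ big 90 50
L5: not op=0x13:5|rd=12:4|pad=0:7 ⇒ 0x9e00 ⇒ big 9e 00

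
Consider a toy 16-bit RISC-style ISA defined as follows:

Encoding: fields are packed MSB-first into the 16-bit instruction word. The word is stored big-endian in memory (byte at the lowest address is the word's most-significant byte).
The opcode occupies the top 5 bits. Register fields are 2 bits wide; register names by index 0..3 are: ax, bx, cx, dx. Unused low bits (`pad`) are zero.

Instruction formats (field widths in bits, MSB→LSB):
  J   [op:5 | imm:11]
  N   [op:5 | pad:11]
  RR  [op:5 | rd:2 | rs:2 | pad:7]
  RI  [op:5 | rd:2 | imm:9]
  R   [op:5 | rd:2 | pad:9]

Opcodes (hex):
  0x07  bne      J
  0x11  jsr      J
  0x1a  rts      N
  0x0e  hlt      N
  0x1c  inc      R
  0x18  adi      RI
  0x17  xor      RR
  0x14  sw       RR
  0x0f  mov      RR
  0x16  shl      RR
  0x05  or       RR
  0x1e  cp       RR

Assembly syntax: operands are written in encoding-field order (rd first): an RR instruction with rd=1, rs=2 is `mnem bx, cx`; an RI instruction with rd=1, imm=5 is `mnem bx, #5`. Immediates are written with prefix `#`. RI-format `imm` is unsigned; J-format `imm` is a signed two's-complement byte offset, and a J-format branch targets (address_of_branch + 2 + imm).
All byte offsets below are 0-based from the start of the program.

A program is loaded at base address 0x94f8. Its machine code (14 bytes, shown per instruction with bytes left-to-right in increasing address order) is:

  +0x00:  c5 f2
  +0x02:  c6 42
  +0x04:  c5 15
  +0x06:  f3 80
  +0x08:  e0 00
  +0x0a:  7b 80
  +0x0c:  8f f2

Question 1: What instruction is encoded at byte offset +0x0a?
mov bx, dx

@+0a  big-endian(7b 80) = 0x7b80
  op=0x7b80>>11=0xf ⇒ mov (RR)
  rd: (w>>9)&0x3=0x1 → bx
  rs: (w>>7)&0x3=0x3 → dx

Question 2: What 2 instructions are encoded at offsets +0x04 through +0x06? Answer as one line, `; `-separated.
adi cx, #277; cp bx, dx

@+04  big-endian(c5 15) = 0xc515
  opcode bits[15:11]=0x18: adi/RI
  [10:9] rd=2 = cx
  [8:0] imm=277 = #277
@+06  big-endian(f3 80) = 0xf380
  opcode bits[15:11]=0x1e: cp/RR
  [10:9] rd=1 = bx
  [8:7] rs=3 = dx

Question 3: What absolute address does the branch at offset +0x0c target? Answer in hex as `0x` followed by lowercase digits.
0x94f8

+0x0c: 8f f2 ⇒ word 0x8ff2 (big)
  op=0x8ff2>>11=0x11 ⇒ jsr (J)
  imm@[10:0]=0x7f2 (s11→-14) ⇒ #-14
  target = base 0x94f8 + off 0x0c + 2 + imm -14 = 0x94f8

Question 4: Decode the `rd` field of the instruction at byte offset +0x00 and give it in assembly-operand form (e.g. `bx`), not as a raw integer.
cx

@+00  big-endian(c5 f2) = 0xc5f2
  top 5b → 0x18 → adi [RI]
  rd@[10:9]=0x2 ⇒ cx
  imm@[8:0]=0x1f2 ⇒ #498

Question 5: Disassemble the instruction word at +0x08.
inc ax

+0x08: e0 00 ⇒ word 0xe000 (big)
  top 5b → 0x1c → inc [R]
  rd@[10:9]=0x0 ⇒ ax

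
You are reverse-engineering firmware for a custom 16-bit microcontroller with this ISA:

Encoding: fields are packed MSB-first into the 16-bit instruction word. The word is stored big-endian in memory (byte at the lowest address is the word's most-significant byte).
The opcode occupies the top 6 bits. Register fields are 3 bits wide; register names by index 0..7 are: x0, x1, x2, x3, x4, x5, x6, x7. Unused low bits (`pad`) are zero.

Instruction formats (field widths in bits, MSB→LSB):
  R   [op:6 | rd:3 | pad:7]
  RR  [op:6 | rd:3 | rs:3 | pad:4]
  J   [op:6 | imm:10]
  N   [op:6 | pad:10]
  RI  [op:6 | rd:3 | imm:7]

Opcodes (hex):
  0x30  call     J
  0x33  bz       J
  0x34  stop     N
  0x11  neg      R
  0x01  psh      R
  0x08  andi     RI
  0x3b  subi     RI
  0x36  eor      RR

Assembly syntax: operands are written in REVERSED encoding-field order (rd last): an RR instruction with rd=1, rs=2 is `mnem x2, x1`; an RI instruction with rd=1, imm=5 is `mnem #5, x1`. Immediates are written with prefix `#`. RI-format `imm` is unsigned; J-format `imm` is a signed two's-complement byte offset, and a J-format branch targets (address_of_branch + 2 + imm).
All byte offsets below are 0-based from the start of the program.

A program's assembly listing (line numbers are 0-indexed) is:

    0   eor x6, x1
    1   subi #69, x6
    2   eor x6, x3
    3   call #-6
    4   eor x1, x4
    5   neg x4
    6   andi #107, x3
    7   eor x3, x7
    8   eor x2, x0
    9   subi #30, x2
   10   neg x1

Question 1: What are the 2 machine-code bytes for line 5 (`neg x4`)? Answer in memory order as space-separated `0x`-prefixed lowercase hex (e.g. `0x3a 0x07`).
line 5 (neg): pack op=0x11:6|rd=4:3|pad=0:7 = 0x4600; big→ 46 00

0x46 0x00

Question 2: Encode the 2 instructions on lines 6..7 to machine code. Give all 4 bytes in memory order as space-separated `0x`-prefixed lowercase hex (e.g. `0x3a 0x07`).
line 6 (andi): pack op=0x8:6|rd=3:3|imm=107:7 = 0x21eb; big→ 21 eb
line 7 (eor): pack op=0x36:6|rd=7:3|rs=3:3|pad=0:4 = 0xdbb0; big→ db b0

0x21 0xeb 0xdb 0xb0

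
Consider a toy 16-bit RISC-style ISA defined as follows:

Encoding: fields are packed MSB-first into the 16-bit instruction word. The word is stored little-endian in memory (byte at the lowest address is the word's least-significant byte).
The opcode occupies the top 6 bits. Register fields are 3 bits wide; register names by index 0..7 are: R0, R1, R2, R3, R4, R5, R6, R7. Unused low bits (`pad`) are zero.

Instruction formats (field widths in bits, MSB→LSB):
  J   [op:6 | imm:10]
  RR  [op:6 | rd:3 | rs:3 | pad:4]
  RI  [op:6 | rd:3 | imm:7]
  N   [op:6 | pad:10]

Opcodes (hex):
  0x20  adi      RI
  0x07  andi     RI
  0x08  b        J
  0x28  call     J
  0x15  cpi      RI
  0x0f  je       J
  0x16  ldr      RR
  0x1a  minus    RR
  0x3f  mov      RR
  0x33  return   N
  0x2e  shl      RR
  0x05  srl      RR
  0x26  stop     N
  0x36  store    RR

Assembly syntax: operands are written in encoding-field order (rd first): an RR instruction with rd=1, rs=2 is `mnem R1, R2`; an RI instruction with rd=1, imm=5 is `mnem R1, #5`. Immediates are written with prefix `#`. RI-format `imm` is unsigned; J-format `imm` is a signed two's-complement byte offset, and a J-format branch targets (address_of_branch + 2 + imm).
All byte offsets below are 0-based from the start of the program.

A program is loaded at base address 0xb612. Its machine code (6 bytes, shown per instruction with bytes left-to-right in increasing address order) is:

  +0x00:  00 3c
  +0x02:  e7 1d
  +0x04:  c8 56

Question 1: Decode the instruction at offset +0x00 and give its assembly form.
je #0

@+00  little-endian(00 3c) = 0x3c00
  op=0x3c00>>10=0xf ⇒ je (J)
  imm@[9:0]=0x0 ⇒ #0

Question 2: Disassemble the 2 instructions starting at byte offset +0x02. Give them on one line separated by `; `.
andi R3, #103; cpi R5, #72

@+02  little-endian(e7 1d) = 0x1de7
  op=0x1de7>>10=0x7 ⇒ andi (RI)
  rd: (w>>7)&0x7=0x3 → R3
  imm: (w>>0)&0x7f=0x67 → #103
@+04  little-endian(c8 56) = 0x56c8
  op=0x56c8>>10=0x15 ⇒ cpi (RI)
  rd: (w>>7)&0x7=0x5 → R5
  imm: (w>>0)&0x7f=0x48 → #72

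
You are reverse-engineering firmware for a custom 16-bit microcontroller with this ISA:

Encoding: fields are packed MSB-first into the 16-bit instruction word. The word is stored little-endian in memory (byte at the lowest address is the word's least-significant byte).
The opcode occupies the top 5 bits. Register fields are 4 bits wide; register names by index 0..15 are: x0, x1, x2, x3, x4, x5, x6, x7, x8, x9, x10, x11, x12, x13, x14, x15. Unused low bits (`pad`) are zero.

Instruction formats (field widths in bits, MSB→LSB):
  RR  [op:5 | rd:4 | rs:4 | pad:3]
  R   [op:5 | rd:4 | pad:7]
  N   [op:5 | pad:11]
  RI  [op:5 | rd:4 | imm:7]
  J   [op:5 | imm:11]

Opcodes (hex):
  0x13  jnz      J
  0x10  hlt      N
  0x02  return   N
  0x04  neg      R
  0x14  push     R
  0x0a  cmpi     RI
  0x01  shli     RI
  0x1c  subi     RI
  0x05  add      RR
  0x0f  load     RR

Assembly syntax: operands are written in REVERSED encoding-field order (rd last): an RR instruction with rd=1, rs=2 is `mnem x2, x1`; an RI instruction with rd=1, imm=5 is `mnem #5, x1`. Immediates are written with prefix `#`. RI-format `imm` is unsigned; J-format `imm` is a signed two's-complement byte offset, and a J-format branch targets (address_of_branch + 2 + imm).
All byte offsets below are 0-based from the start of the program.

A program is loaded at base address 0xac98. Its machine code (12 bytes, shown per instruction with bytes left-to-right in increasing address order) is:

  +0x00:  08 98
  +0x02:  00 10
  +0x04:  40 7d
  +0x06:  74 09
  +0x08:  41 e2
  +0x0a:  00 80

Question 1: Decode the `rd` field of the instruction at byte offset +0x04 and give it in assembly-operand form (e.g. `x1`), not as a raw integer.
@+04  little-endian(40 7d) = 0x7d40
  top 5b → 0xf → load [RR]
  [10:7] rd=10 = x10
  [6:3] rs=8 = x8

x10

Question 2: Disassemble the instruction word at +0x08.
@+08  little-endian(41 e2) = 0xe241
  op=0xe241>>11=0x1c ⇒ subi (RI)
  rd: (w>>7)&0xf=0x4 → x4
  imm: (w>>0)&0x7f=0x41 → #65

subi #65, x4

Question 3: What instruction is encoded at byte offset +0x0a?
hlt

[0a] 00 80 → 0x8000
  opcode bits[15:11]=0x10: hlt/N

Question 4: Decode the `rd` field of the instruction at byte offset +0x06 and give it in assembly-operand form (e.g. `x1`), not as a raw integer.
off 0x06: read 74 09 as little → 0x0974
  op=0x0974>>11=0x1 ⇒ shli (RI)
  rd: (w>>7)&0xf=0x2 → x2
  imm: (w>>0)&0x7f=0x74 → #116

x2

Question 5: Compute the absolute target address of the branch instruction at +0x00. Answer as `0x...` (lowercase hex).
[00] 08 98 → 0x9808
  opcode bits[15:11]=0x13: jnz/J
  imm@[10:0]=0x8 ⇒ #8
  target = base 0xac98 + off 0x00 + 2 + imm 8 = 0xaca2

0xaca2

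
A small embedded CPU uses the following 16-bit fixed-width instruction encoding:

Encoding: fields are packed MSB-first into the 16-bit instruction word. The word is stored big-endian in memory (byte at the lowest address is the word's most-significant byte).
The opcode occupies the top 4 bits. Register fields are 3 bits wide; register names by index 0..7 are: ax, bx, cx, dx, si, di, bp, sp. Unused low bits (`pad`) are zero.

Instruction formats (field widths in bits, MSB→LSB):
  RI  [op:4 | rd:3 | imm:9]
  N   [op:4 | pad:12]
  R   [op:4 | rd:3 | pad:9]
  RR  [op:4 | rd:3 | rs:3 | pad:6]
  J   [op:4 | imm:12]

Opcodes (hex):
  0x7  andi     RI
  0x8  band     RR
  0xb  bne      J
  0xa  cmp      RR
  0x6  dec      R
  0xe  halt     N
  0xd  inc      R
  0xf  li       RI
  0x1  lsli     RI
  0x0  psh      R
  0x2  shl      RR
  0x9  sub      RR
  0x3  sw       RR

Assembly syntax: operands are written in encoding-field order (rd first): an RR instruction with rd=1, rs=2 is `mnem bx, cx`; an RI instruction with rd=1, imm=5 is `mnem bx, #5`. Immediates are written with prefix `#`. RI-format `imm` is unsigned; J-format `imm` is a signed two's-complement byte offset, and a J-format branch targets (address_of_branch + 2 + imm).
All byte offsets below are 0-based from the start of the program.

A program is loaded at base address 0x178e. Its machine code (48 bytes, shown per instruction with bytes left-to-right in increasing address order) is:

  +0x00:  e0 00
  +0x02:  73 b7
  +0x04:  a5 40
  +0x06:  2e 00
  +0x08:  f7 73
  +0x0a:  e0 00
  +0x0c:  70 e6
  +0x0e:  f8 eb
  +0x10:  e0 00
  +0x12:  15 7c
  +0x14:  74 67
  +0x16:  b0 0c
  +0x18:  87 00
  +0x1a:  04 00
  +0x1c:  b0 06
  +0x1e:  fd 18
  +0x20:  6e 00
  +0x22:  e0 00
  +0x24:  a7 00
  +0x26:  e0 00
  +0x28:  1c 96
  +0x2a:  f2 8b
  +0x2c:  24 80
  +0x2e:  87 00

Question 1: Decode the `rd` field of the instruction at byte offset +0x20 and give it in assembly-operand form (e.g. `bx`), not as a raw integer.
off 0x20: read 6e 00 as big → 0x6e00
  top 4b → 0x6 → dec [R]
  rd@[11:9]=0x7 ⇒ sp

sp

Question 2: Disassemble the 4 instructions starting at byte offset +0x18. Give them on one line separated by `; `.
band dx, si; psh cx; bne #6; li bp, #280

@+18  big-endian(87 00) = 0x8700
  top 4b → 0x8 → band [RR]
  [11:9] rd=3 = dx
  [8:6] rs=4 = si
@+1a  big-endian(04 00) = 0x0400
  top 4b → 0x0 → psh [R]
  [11:9] rd=2 = cx
@+1c  big-endian(b0 06) = 0xb006
  top 4b → 0xb → bne [J]
  [11:0] imm=6 = #6
@+1e  big-endian(fd 18) = 0xfd18
  top 4b → 0xf → li [RI]
  [11:9] rd=6 = bp
  [8:0] imm=280 = #280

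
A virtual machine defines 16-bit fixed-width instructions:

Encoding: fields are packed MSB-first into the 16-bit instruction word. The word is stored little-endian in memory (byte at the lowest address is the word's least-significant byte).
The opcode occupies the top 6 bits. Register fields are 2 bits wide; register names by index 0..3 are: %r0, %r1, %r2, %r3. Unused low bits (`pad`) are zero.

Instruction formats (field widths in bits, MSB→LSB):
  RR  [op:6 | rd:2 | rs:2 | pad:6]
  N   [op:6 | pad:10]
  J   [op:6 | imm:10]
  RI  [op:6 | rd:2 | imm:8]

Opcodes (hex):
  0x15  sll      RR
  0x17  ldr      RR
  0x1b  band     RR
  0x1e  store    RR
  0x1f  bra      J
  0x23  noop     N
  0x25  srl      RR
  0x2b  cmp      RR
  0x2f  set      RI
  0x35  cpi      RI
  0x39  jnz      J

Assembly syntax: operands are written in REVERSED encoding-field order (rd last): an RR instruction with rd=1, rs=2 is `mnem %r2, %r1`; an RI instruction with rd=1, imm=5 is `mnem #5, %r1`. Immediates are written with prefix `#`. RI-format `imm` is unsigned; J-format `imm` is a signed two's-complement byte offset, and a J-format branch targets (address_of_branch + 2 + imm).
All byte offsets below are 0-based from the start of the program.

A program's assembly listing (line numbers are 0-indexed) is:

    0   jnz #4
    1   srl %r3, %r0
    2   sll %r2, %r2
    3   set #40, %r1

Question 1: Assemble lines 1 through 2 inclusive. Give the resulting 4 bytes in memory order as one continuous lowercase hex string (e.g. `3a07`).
c0948056

line 1 (srl): pack op=0x25:6|rd=0:2|rs=3:2|pad=0:6 = 0x94c0; little→ c0 94
line 2 (sll): pack op=0x15:6|rd=2:2|rs=2:2|pad=0:6 = 0x5680; little→ 80 56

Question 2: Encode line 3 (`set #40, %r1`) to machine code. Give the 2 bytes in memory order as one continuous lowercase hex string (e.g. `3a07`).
L3: set op=0x2f:6|rd=1:2|imm=40:8 ⇒ 0xbd28 ⇒ little 28 bd

28bd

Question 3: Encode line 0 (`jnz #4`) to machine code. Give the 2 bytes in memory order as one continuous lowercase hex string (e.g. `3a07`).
04e4

line 0 (jnz): pack op=0x39:6|imm=4:10 = 0xe404; little→ 04 e4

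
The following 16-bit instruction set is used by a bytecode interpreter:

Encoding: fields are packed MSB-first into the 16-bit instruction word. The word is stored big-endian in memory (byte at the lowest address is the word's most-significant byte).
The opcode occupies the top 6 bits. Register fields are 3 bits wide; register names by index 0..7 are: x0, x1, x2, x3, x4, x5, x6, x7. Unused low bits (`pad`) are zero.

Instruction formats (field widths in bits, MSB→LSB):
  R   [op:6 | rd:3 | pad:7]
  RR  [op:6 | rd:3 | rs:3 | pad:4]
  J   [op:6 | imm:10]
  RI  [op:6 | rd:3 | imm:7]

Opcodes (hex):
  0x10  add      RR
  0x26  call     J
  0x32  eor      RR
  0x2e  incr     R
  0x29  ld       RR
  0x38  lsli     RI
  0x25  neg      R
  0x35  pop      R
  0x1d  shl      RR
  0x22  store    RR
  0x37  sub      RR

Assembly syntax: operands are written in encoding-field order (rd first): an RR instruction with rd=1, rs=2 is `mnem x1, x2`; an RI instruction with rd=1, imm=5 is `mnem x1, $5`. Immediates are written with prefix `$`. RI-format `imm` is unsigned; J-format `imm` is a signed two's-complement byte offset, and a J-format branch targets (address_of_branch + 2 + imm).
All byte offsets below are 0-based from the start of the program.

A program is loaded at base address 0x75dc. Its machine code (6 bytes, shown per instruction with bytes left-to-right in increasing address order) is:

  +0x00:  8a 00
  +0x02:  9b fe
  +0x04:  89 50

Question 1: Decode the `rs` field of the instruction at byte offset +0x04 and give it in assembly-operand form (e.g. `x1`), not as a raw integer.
x5

[04] 89 50 → 0x8950
  top 6b → 0x22 → store [RR]
  rd@[9:7]=0x2 ⇒ x2
  rs@[6:4]=0x5 ⇒ x5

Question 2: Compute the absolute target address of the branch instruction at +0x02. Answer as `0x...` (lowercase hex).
0x75de

off 0x02: read 9b fe as big → 0x9bfe
  top 6b → 0x26 → call [J]
  [9:0] imm=1022 (s10→-2) = $-2
  target = base 0x75dc + off 0x02 + 2 + imm -2 = 0x75de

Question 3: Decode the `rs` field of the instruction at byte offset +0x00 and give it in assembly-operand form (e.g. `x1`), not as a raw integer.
+0x00: 8a 00 ⇒ word 0x8a00 (big)
  top 6b → 0x22 → store [RR]
  rd: (w>>7)&0x7=0x4 → x4
  rs: (w>>4)&0x7=0x0 → x0

x0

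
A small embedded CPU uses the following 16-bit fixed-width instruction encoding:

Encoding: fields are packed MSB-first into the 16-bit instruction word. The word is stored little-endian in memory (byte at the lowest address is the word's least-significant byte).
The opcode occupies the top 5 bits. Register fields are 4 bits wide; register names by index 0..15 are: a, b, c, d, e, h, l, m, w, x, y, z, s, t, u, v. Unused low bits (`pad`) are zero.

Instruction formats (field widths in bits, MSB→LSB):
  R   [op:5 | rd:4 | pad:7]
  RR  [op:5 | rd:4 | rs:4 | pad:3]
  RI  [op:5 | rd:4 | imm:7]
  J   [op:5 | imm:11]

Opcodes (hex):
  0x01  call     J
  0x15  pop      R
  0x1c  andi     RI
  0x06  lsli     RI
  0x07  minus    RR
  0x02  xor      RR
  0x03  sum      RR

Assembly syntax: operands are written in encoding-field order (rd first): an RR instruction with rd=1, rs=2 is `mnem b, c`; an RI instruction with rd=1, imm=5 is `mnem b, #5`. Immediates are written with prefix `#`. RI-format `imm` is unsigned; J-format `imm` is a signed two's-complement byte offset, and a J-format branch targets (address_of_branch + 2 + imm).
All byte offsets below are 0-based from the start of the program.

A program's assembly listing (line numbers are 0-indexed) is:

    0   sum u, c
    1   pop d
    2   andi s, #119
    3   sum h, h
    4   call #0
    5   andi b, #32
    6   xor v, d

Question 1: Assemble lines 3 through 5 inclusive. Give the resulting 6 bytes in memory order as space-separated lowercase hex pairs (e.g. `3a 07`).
a8 1a 00 08 a0 e0

L3: sum op=0x3:5|rd=5:4|rs=5:4|pad=0:3 ⇒ 0x1aa8 ⇒ little a8 1a
L4: call op=0x1:5|imm=0:11 ⇒ 0x0800 ⇒ little 00 08
L5: andi op=0x1c:5|rd=1:4|imm=32:7 ⇒ 0xe0a0 ⇒ little a0 e0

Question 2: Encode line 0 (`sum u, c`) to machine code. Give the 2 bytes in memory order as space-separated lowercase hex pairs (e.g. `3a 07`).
0. sum fields op=0x3:5|rd=14:4|rs=2:4|pad=0:3 → word 1f10h → 10 1f

10 1f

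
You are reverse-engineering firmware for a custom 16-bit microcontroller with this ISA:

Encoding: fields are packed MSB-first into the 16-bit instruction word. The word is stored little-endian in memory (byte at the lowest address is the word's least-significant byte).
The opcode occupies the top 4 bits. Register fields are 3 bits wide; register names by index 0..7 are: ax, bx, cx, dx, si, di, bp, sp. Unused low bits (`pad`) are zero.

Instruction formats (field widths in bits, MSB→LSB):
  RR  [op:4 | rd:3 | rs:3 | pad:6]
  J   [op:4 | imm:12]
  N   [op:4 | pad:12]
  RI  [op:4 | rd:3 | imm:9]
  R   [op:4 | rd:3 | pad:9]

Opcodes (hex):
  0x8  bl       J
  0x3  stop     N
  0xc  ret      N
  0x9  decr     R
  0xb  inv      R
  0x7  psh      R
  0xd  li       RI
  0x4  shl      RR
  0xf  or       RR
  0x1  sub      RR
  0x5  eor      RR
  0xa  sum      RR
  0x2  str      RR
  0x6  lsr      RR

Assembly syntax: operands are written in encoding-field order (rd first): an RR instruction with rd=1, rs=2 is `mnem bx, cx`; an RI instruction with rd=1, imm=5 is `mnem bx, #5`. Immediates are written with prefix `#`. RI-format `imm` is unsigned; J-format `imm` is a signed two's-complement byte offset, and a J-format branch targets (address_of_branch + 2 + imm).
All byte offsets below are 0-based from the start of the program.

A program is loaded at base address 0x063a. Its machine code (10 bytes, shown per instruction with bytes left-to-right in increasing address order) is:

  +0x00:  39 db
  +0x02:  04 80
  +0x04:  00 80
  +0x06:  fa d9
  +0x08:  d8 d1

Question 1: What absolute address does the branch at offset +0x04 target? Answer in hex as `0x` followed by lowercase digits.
@+04  little-endian(00 80) = 0x8000
  op=0x8000>>12=0x8 ⇒ bl (J)
  imm: (w>>0)&0xfff=0x0 → #0
  target = base 0x063a + off 0x04 + 2 + imm 0 = 0x0640

0x0640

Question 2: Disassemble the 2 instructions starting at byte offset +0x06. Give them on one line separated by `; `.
li si, #506; li ax, #472

+0x06: fa d9 ⇒ word 0xd9fa (little)
  op=0xd9fa>>12=0xd ⇒ li (RI)
  rd: (w>>9)&0x7=0x4 → si
  imm: (w>>0)&0x1ff=0x1fa → #506
+0x08: d8 d1 ⇒ word 0xd1d8 (little)
  op=0xd1d8>>12=0xd ⇒ li (RI)
  rd: (w>>9)&0x7=0x0 → ax
  imm: (w>>0)&0x1ff=0x1d8 → #472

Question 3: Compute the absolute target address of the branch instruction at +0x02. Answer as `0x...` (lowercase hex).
+0x02: 04 80 ⇒ word 0x8004 (little)
  opcode bits[15:12]=0x8: bl/J
  [11:0] imm=4 = #4
  target = base 0x063a + off 0x02 + 2 + imm 4 = 0x0642

0x0642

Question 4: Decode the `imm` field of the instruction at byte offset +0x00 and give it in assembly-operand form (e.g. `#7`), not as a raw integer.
#313

+0x00: 39 db ⇒ word 0xdb39 (little)
  op=0xdb39>>12=0xd ⇒ li (RI)
  [11:9] rd=5 = di
  [8:0] imm=313 = #313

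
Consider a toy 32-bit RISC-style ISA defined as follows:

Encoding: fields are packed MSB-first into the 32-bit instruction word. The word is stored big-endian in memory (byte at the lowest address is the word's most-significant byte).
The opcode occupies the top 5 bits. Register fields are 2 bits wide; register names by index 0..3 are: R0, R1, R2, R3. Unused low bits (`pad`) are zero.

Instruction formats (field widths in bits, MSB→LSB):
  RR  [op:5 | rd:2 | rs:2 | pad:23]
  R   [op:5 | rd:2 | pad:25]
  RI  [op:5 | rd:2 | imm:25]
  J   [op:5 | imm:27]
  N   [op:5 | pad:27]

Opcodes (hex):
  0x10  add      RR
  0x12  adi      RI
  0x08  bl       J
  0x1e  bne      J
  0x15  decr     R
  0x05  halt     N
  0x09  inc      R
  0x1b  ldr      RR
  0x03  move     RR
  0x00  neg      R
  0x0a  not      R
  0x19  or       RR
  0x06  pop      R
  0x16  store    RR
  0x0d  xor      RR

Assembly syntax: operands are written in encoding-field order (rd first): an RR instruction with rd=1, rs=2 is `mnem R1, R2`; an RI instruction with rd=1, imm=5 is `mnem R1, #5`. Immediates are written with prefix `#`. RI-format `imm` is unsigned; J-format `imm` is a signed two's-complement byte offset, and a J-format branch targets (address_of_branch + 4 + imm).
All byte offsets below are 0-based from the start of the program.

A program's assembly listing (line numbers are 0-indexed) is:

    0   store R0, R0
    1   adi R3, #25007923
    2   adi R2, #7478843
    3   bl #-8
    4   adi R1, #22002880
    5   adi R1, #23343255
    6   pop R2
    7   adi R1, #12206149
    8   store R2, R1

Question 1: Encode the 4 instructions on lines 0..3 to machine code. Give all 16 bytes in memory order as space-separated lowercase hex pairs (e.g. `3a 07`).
b0 00 00 00 97 7d 97 33 94 72 1e 3b 47 ff ff f8

line 0 (store): pack op=0x16:5|rd=0:2|rs=0:2|pad=0:23 = 0xb0000000; big→ b0 00 00 00
line 1 (adi): pack op=0x12:5|rd=3:2|imm=25007923:25 = 0x977d9733; big→ 97 7d 97 33
line 2 (adi): pack op=0x12:5|rd=2:2|imm=7478843:25 = 0x94721e3b; big→ 94 72 1e 3b
line 3 (bl): pack op=0x8:5|imm=-8:27 = 0x47fffff8; big→ 47 ff ff f8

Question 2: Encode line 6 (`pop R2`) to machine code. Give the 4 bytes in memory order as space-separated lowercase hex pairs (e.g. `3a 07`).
6. pop fields op=0x6:5|rd=2:2|pad=0:25 → word 34000000h → 34 00 00 00

34 00 00 00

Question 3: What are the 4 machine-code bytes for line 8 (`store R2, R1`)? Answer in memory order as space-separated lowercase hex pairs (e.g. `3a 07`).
b4 80 00 00

8. store fields op=0x16:5|rd=2:2|rs=1:2|pad=0:23 → word b4800000h → b4 80 00 00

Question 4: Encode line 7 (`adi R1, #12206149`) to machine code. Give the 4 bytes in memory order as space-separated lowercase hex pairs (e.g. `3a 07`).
92 ba 40 45

7. adi fields op=0x12:5|rd=1:2|imm=12206149:25 → word 92ba4045h → 92 ba 40 45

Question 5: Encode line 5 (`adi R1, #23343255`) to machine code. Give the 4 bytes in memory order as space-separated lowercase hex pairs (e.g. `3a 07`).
5. adi fields op=0x12:5|rd=1:2|imm=23343255:25 → word 93643097h → 93 64 30 97

93 64 30 97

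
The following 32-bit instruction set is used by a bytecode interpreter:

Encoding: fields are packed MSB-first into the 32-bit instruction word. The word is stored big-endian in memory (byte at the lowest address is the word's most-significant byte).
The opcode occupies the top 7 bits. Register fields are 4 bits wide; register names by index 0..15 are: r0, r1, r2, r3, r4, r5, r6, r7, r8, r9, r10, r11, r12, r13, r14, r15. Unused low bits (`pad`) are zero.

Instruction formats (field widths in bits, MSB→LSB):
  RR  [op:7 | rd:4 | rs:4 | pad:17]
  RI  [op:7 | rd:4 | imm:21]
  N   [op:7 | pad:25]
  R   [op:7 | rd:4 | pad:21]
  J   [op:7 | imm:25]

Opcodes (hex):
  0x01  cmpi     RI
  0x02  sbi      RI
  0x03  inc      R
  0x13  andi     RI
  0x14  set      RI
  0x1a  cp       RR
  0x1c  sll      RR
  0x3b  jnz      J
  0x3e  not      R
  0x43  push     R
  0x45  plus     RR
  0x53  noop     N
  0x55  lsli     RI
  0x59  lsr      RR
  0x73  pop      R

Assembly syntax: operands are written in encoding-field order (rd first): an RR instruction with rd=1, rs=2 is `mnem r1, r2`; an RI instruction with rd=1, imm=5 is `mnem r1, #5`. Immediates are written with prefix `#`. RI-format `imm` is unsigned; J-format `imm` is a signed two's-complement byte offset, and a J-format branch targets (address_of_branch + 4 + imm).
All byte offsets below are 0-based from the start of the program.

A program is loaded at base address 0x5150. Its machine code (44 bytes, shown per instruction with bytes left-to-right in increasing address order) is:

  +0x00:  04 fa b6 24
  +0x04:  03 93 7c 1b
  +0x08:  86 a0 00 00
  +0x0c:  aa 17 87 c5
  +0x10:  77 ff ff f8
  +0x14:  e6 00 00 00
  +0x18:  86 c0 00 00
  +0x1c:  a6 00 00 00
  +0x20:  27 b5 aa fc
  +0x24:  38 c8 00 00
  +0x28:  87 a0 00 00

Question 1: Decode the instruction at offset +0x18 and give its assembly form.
@+18  big-endian(86 c0 00 00) = 0x86c00000
  opcode bits[31:25]=0x43: push/R
  rd@[24:21]=0x6 ⇒ r6

push r6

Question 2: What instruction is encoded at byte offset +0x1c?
noop

[1c] a6 00 00 00 → 0xa6000000
  top 7b → 0x53 → noop [N]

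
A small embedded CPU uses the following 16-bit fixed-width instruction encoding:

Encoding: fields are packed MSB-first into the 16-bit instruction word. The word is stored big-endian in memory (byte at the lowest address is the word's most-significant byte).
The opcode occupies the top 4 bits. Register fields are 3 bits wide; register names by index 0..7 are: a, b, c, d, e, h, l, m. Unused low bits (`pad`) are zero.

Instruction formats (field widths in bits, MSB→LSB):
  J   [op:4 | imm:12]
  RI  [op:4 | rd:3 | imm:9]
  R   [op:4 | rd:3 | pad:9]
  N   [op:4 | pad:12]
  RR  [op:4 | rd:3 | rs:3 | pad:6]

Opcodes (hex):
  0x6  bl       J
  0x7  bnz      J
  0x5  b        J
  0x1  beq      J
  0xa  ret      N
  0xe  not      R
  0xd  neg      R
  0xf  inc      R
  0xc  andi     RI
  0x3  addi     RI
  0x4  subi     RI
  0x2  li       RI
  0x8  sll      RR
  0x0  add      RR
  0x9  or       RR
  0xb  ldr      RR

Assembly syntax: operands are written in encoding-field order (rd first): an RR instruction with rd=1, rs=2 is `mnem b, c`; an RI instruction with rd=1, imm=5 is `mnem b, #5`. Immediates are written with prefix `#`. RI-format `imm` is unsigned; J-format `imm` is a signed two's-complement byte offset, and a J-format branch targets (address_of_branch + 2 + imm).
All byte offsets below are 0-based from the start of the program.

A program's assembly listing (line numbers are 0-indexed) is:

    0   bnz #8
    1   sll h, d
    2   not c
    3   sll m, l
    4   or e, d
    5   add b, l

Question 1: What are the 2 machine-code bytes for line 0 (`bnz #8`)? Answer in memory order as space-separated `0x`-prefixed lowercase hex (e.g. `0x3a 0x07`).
0x70 0x08

L0: bnz op=0x7:4|imm=8:12 ⇒ 0x7008 ⇒ big 70 08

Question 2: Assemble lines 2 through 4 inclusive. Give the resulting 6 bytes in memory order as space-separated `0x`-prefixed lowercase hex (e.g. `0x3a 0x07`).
0xe4 0x00 0x8f 0x80 0x98 0xc0

L2: not op=0xe:4|rd=2:3|pad=0:9 ⇒ 0xe400 ⇒ big e4 00
L3: sll op=0x8:4|rd=7:3|rs=6:3|pad=0:6 ⇒ 0x8f80 ⇒ big 8f 80
L4: or op=0x9:4|rd=4:3|rs=3:3|pad=0:6 ⇒ 0x98c0 ⇒ big 98 c0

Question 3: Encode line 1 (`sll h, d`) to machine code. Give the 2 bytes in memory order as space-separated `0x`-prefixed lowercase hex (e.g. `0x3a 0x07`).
0x8a 0xc0

line 1 (sll): pack op=0x8:4|rd=5:3|rs=3:3|pad=0:6 = 0x8ac0; big→ 8a c0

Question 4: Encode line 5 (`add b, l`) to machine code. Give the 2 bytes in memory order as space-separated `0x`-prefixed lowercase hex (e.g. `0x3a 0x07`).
5. add fields op=0x0:4|rd=1:3|rs=6:3|pad=0:6 → word 0380h → 03 80

0x03 0x80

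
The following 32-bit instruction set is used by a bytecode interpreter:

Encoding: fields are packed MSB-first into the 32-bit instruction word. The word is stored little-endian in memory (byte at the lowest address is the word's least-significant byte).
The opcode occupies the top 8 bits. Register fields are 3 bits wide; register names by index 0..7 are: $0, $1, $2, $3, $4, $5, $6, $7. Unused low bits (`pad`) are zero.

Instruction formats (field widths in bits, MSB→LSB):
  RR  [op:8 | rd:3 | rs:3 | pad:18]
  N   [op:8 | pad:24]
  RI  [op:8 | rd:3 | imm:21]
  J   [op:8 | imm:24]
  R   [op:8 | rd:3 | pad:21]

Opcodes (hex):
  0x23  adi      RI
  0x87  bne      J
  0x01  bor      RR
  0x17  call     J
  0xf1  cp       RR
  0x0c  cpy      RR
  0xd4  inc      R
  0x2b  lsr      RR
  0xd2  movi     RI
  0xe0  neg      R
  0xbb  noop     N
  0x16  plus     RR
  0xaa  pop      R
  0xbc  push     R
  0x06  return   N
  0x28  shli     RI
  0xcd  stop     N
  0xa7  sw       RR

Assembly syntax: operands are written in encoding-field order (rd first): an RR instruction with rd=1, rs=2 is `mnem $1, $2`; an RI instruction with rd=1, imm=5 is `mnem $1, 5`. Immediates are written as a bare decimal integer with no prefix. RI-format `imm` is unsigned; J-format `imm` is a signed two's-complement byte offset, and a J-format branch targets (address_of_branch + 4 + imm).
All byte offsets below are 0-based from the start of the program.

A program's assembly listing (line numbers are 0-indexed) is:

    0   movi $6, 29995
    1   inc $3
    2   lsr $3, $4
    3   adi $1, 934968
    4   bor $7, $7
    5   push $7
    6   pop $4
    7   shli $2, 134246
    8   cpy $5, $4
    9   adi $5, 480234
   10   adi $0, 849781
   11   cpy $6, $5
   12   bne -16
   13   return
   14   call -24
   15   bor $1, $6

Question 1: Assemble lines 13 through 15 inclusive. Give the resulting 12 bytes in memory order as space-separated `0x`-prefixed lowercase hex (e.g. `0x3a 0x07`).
0x00 0x00 0x00 0x06 0xe8 0xff 0xff 0x17 0x00 0x00 0x38 0x01

13. return fields op=0x6:8|pad=0:24 → word 06000000h → 00 00 00 06
14. call fields op=0x17:8|imm=-24:24 → word 17ffffe8h → e8 ff ff 17
15. bor fields op=0x1:8|rd=1:3|rs=6:3|pad=0:18 → word 01380000h → 00 00 38 01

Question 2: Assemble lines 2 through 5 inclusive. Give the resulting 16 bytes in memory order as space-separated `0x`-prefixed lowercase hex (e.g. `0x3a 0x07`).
2. lsr fields op=0x2b:8|rd=3:3|rs=4:3|pad=0:18 → word 2b700000h → 00 00 70 2b
3. adi fields op=0x23:8|rd=1:3|imm=934968:21 → word 232e4438h → 38 44 2e 23
4. bor fields op=0x1:8|rd=7:3|rs=7:3|pad=0:18 → word 01fc0000h → 00 00 fc 01
5. push fields op=0xbc:8|rd=7:3|pad=0:21 → word bce00000h → 00 00 e0 bc

0x00 0x00 0x70 0x2b 0x38 0x44 0x2e 0x23 0x00 0x00 0xfc 0x01 0x00 0x00 0xe0 0xbc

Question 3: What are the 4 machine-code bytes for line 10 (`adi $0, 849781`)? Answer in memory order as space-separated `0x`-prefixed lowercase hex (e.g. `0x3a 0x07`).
line 10 (adi): pack op=0x23:8|rd=0:3|imm=849781:21 = 0x230cf775; little→ 75 f7 0c 23

0x75 0xf7 0x0c 0x23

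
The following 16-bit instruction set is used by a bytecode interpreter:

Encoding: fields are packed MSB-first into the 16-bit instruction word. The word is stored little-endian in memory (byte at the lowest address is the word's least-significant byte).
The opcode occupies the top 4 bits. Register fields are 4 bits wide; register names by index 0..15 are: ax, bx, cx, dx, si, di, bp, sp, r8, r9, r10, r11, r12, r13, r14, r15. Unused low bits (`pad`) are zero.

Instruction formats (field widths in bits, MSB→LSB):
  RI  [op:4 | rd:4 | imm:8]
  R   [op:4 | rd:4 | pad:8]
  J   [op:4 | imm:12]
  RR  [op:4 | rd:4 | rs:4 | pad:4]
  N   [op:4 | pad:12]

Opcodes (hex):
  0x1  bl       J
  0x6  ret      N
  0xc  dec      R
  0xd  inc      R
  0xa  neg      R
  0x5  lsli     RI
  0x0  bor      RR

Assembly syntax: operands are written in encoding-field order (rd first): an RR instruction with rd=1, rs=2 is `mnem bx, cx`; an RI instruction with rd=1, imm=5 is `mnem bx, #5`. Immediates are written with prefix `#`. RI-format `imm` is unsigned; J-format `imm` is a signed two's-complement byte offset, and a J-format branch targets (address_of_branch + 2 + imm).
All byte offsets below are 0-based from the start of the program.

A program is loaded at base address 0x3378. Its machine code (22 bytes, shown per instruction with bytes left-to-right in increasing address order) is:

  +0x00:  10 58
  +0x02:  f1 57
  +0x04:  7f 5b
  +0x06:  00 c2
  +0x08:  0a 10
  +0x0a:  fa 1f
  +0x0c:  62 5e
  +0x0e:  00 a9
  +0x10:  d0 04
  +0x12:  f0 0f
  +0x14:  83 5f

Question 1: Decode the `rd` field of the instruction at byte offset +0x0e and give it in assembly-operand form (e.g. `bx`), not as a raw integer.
r9

off 0x0e: read 00 a9 as little → 0xa900
  top 4b → 0xa → neg [R]
  rd: (w>>8)&0xf=0x9 → r9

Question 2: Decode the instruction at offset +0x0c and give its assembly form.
[0c] 62 5e → 0x5e62
  top 4b → 0x5 → lsli [RI]
  rd: (w>>8)&0xf=0xe → r14
  imm: (w>>0)&0xff=0x62 → #98

lsli r14, #98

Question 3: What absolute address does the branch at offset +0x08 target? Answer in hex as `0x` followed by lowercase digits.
0x338c

+0x08: 0a 10 ⇒ word 0x100a (little)
  top 4b → 0x1 → bl [J]
  imm: (w>>0)&0xfff=0xa → #10
  target = base 0x3378 + off 0x08 + 2 + imm 10 = 0x338c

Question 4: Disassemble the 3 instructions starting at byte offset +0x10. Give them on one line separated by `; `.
+0x10: d0 04 ⇒ word 0x04d0 (little)
  op=0x04d0>>12=0x0 ⇒ bor (RR)
  [11:8] rd=4 = si
  [7:4] rs=13 = r13
+0x12: f0 0f ⇒ word 0x0ff0 (little)
  op=0x0ff0>>12=0x0 ⇒ bor (RR)
  [11:8] rd=15 = r15
  [7:4] rs=15 = r15
+0x14: 83 5f ⇒ word 0x5f83 (little)
  op=0x5f83>>12=0x5 ⇒ lsli (RI)
  [11:8] rd=15 = r15
  [7:0] imm=131 = #131

bor si, r13; bor r15, r15; lsli r15, #131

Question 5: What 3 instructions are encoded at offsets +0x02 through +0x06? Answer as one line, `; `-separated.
@+02  little-endian(f1 57) = 0x57f1
  top 4b → 0x5 → lsli [RI]
  rd@[11:8]=0x7 ⇒ sp
  imm@[7:0]=0xf1 ⇒ #241
@+04  little-endian(7f 5b) = 0x5b7f
  top 4b → 0x5 → lsli [RI]
  rd@[11:8]=0xb ⇒ r11
  imm@[7:0]=0x7f ⇒ #127
@+06  little-endian(00 c2) = 0xc200
  top 4b → 0xc → dec [R]
  rd@[11:8]=0x2 ⇒ cx

lsli sp, #241; lsli r11, #127; dec cx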